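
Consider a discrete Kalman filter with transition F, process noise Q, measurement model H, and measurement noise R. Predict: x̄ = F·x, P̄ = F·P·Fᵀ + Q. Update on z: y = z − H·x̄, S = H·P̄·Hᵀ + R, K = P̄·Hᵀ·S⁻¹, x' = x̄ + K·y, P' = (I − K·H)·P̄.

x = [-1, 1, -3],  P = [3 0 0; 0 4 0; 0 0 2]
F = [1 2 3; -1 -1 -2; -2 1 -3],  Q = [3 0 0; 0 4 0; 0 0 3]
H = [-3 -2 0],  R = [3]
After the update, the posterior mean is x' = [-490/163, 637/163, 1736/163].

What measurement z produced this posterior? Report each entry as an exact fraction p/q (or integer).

z = [1]

x̄ = F·x = [-8, 6, 12]
P̄ = F·P·Fᵀ + Q = [40 -23 -16; -23 19 14; -16 14 37]
S = H·P̄·Hᵀ + R = [163]
K = P̄·Hᵀ·S⁻¹ = [-74/163; 31/163; 20/163]
x' − x̄ = [814/163, -341/163, -220/163] = K·y
y = (KᵀK)⁻¹·Kᵀ·(x' − x̄) = [-11]
z = y + H·x̄ = [-11] + [12] = [1]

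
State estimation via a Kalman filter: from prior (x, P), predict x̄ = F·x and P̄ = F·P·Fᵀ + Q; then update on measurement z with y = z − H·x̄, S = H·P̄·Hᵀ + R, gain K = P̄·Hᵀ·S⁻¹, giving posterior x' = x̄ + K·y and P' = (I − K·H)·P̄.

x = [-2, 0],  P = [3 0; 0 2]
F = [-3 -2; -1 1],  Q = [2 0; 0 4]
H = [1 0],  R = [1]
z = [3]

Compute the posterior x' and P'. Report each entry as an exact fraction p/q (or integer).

x̄ = F·x = [6, 2]
P̄ = F·P·Fᵀ + Q = [37 5; 5 9]
y = z − H·x̄ = [-3]
S = H·P̄·Hᵀ + R = [38]
K = P̄·Hᵀ·S⁻¹ = [37/38; 5/38]
x' = x̄ + K·y = [117/38, 61/38]
P' = (I − K·H)·P̄ = [37/38 5/38; 5/38 317/38]

x' = [117/38, 61/38]
P' = [37/38 5/38; 5/38 317/38]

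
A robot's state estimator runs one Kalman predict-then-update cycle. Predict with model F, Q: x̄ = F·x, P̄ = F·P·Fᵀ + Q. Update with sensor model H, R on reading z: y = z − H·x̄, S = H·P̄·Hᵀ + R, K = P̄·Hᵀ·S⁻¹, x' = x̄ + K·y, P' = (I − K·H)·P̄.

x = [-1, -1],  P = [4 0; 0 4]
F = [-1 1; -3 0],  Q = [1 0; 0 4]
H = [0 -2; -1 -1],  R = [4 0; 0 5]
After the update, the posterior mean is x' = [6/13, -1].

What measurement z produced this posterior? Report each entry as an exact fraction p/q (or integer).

x̄ = F·x = [0, 3]
P̄ = F·P·Fᵀ + Q = [9 12; 12 40]
S = H·P̄·Hᵀ + R = [164 104; 104 78]
K = P̄·Hᵀ·S⁻¹ = [3/19 -237/494; -8/19 -2/19]
x' − x̄ = [6/13, -4] = K·y
y = (KᵀK)⁻¹·Kᵀ·(x' − x̄) = [9, 2]
z = y + H·x̄ = [9, 2] + [-6, -3] = [3, -1]

z = [3, -1]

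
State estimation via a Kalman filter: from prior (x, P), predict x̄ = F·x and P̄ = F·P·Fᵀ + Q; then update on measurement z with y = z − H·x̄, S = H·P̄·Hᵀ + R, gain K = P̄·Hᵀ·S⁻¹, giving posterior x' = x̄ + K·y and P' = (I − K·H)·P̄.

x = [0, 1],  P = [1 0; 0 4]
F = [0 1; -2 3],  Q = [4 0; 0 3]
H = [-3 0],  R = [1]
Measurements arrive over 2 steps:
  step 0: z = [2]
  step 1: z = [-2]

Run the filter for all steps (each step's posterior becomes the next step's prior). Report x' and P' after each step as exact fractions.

step 0: x' = [-47/73, 39/73], P' = [8/73 12/73; 12/73 1843/73]
step 1: x' = [12849/19288, 62311/19288], P' = [2135/19288 5505/19288; 5505/19288 674639/19288]

step 0: x̄ = F·x = [1, 3]
step 0: P̄ = F·P·Fᵀ + Q = [8 12; 12 43]
step 0: y = z − H·x̄ = [5]
step 0: S = H·P̄·Hᵀ + R = [73]
step 0: K = P̄·Hᵀ·S⁻¹ = [-24/73; -36/73]
step 0: x' = x̄ + K·y = [-47/73, 39/73]
step 0: P' = (I − K·H)·P̄ = [8/73 12/73; 12/73 1843/73]
step 1: x̄ = F·x = [39/73, 211/73]
step 1: P̄ = F·P·Fᵀ + Q = [2135/73 5505/73; 5505/73 16694/73]
step 1: y = z − H·x̄ = [-29/73]
step 1: S = H·P̄·Hᵀ + R = [19288/73]
step 1: K = P̄·Hᵀ·S⁻¹ = [-6405/19288; -16515/19288]
step 1: x' = x̄ + K·y = [12849/19288, 62311/19288]
step 1: P' = (I − K·H)·P̄ = [2135/19288 5505/19288; 5505/19288 674639/19288]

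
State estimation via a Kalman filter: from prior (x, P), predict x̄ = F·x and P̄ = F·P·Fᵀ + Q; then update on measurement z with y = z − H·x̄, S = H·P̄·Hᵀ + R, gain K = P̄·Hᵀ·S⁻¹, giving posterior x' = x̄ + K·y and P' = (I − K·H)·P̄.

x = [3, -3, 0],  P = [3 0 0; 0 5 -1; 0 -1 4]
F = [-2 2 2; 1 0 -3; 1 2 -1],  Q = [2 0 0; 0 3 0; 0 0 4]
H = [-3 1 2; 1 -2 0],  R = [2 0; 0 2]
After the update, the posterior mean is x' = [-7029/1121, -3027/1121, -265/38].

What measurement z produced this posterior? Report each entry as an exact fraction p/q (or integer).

z = [2, -1]

x̄ = F·x = [-12, 3, -3]
P̄ = F·P·Fᵀ + Q = [42 -24 4; -24 42 21; 4 21 35]
S = H·P̄·Hᵀ + R = [742 -454; -454 308]
K = P̄·Hᵀ·S⁻¹ = [-719/5605 578/5605; -246/5605 -2328/5605; 6/19 13/38]
x' − x̄ = [6423/1121, -6390/1121, -151/38] = K·y
y = (KᵀK)⁻¹·Kᵀ·(x' − x̄) = [-31, 17]
z = y + H·x̄ = [-31, 17] + [33, -18] = [2, -1]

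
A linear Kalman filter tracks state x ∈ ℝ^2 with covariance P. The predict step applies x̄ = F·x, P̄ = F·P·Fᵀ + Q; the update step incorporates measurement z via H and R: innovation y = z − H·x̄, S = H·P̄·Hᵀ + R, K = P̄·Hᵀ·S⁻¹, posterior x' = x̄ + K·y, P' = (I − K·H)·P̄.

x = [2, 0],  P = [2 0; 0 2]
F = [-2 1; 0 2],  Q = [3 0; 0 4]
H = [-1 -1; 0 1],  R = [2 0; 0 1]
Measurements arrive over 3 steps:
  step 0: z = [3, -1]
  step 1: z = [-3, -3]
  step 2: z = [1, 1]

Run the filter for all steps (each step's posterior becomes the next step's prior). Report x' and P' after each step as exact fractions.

step 0: x' = [-507/199, -148/199], P' = [446/199 -132/199; -132/199 164/199]
step 1: x' = [151895/28279, -74488/28279], P' = [62366/28279 -17028/28279; -17028/28279 21644/28279]
step 2: x' = [-11689709/3858127, 3686512/3858127], P' = [8515022/3858127 -2332836/3858127; -2332836/3858127 2955020/3858127]

step 0: x̄ = F·x = [-4, 0]
step 0: P̄ = F·P·Fᵀ + Q = [13 4; 4 12]
step 0: y = z − H·x̄ = [-1, -1]
step 0: S = H·P̄·Hᵀ + R = [35 -16; -16 13]
step 0: K = P̄·Hᵀ·S⁻¹ = [-157/199 -132/199; -16/199 164/199]
step 0: x' = x̄ + K·y = [-507/199, -148/199]
step 0: P' = (I − K·H)·P̄ = [446/199 -132/199; -132/199 164/199]
step 1: x̄ = F·x = [866/199, -296/199]
step 1: P̄ = F·P·Fᵀ + Q = [3073/199 856/199; 856/199 1452/199]
step 1: y = z − H·x̄ = [-27/199, -301/199]
step 1: S = H·P̄·Hᵀ + R = [6635/199 -2308/199; -2308/199 1651/199]
step 1: K = P̄·Hᵀ·S⁻¹ = [-22669/28279 -17028/28279; -2308/28279 21644/28279]
step 1: x' = x̄ + K·y = [151895/28279, -74488/28279]
step 1: P' = (I − K·H)·P̄ = [62366/28279 -17028/28279; -17028/28279 21644/28279]
step 2: x̄ = F·x = [-378278/28279, -148976/28279]
step 2: P̄ = F·P·Fᵀ + Q = [424057/28279 111400/28279; 111400/28279 199692/28279]
step 2: y = z − H·x̄ = [-498975/28279, 177255/28279]
step 2: S = H·P̄·Hᵀ + R = [903107/28279 -311092/28279; -311092/28279 227971/28279]
step 2: K = P̄·Hᵀ·S⁻¹ = [-3091093/3858127 -2332836/3858127; -311092/3858127 2955020/3858127]
step 2: x' = x̄ + K·y = [-11689709/3858127, 3686512/3858127]
step 2: P' = (I − K·H)·P̄ = [8515022/3858127 -2332836/3858127; -2332836/3858127 2955020/3858127]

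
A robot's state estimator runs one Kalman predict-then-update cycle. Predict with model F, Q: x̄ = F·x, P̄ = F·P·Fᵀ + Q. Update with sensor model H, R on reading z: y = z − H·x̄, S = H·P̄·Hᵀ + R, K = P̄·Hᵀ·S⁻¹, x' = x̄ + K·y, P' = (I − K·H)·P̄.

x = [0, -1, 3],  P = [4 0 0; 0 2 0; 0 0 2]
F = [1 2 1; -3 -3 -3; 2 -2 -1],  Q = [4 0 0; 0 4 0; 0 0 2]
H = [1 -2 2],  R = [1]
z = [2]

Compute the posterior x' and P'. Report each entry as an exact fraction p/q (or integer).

x̄ = F·x = [1, -6, -1]
P̄ = F·P·Fᵀ + Q = [18 -30 -2; -30 76 -6; -2 -6 28]
y = z − H·x̄ = [-9]
S = H·P̄·Hᵀ + R = [595]
K = P̄·Hᵀ·S⁻¹ = [74/595; -194/595; 66/595]
x' = x̄ + K·y = [-71/595, -1824/595, -1189/595]
P' = (I − K·H)·P̄ = [5234/595 -3494/595 -6074/595; -3494/595 7584/595 9234/595; -6074/595 9234/595 12304/595]

x' = [-71/595, -1824/595, -1189/595]
P' = [5234/595 -3494/595 -6074/595; -3494/595 7584/595 9234/595; -6074/595 9234/595 12304/595]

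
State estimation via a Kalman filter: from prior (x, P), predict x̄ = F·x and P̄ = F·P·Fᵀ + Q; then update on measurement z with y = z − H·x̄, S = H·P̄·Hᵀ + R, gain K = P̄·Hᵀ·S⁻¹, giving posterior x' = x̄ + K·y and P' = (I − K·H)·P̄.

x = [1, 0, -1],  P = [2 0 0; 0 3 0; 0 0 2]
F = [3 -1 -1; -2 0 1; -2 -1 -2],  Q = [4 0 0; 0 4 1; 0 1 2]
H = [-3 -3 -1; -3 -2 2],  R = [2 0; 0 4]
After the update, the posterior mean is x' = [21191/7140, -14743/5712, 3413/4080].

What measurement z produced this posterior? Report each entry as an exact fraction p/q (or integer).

z = [-2, -2]

x̄ = F·x = [4, -3, 0]
P̄ = F·P·Fᵀ + Q = [27 -14 -5; -14 14 5; -5 5 21]
S = H·P̄·Hᵀ + R = [140 70; 70 239]
K = P̄·Hᵀ·S⁻¹ = [-929/7140 -23/102; -575/5712 53/408; -1187/4080 115/408]
x' − x̄ = [-7369/7140, 2393/5712, 3413/4080] = K·y
y = (KᵀK)⁻¹·Kᵀ·(x' − x̄) = [1, 4]
z = y + H·x̄ = [1, 4] + [-3, -6] = [-2, -2]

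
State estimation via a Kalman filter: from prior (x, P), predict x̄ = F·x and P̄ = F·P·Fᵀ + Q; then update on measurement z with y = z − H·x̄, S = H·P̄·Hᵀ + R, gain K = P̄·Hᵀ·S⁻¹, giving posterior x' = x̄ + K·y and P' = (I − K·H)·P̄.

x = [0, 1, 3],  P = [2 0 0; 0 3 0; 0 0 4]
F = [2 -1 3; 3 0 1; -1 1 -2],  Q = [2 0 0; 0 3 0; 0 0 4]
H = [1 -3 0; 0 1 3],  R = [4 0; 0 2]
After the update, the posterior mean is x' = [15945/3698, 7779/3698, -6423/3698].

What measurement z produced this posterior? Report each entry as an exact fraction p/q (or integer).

z = [-2, -3]

x̄ = F·x = [8, 3, -5]
P̄ = F·P·Fᵀ + Q = [49 24 -31; 24 25 -14; -31 -14 25]
S = H·P̄·Hᵀ + R = [134 -18; -18 168]
K = P̄·Hᵀ·S⁻¹ = [-851/3698 -805/1849; -1479/3698 -799/5547; 491/3698 2093/5547]
x' − x̄ = [-13639/3698, -3315/3698, 12067/3698] = K·y
y = (KᵀK)⁻¹·Kᵀ·(x' − x̄) = [-1, 9]
z = y + H·x̄ = [-1, 9] + [-1, -12] = [-2, -3]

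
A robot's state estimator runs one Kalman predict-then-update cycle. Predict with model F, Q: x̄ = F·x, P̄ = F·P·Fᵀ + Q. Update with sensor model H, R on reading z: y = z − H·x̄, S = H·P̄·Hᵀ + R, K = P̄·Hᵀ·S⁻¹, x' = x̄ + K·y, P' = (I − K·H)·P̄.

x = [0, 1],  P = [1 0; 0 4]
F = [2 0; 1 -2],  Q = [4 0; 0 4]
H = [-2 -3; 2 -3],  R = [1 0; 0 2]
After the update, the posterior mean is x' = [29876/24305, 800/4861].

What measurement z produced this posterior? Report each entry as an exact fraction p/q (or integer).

x̄ = F·x = [0, -2]
P̄ = F·P·Fᵀ + Q = [8 2; 2 21]
S = H·P̄·Hᵀ + R = [246 157; 157 199]
K = P̄·Hᵀ·S⁻¹ = [-5948/24305 5914/24305; -814/4861 -799/4861]
x' − x̄ = [29876/24305, 10522/4861] = K·y
y = (KᵀK)⁻¹·Kᵀ·(x' − x̄) = [-9, -4]
z = y + H·x̄ = [-9, -4] + [6, 6] = [-3, 2]

z = [-3, 2]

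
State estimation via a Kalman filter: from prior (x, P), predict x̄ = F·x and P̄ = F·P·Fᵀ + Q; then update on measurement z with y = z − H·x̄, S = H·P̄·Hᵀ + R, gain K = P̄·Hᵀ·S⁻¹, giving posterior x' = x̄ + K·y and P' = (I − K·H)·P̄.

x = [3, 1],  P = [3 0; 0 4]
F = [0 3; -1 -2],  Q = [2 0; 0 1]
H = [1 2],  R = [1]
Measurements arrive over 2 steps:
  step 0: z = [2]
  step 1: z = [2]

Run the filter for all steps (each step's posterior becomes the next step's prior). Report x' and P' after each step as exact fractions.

step 0: x̄ = F·x = [3, -5]
step 0: P̄ = F·P·Fᵀ + Q = [38 -24; -24 20]
step 0: y = z − H·x̄ = [9]
step 0: S = H·P̄·Hᵀ + R = [23]
step 0: K = P̄·Hᵀ·S⁻¹ = [-10/23; 16/23]
step 0: x' = x̄ + K·y = [-21/23, 29/23]
step 0: P' = (I − K·H)·P̄ = [774/23 -392/23; -392/23 204/23]
step 1: x̄ = F·x = [87/23, -37/23]
step 1: P̄ = F·P·Fᵀ + Q = [1882/23 -48/23; -48/23 45/23]
step 1: y = z − H·x̄ = [33/23]
step 1: S = H·P̄·Hᵀ + R = [1893/23]
step 1: K = P̄·Hᵀ·S⁻¹ = [1786/1893; 14/631]
step 1: x' = x̄ + K·y = [3241/631, -995/631]
step 1: P' = (I − K·H)·P̄ = [16210/1893 -2404/631; -2404/631 1209/631]

step 0: x' = [-21/23, 29/23], P' = [774/23 -392/23; -392/23 204/23]
step 1: x' = [3241/631, -995/631], P' = [16210/1893 -2404/631; -2404/631 1209/631]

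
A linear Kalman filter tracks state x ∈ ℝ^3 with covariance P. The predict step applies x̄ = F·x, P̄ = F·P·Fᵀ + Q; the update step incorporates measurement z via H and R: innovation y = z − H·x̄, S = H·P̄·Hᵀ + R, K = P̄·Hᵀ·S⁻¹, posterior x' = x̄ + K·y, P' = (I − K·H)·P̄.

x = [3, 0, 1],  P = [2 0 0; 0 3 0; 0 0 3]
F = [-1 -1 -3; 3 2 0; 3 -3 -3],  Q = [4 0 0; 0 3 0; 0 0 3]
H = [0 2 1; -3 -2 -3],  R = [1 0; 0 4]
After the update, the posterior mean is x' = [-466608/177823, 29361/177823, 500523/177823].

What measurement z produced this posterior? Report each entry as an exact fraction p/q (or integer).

x̄ = F·x = [-6, 9, 6]
P̄ = F·P·Fᵀ + Q = [36 -12 30; -12 33 0; 30 0 75]
S = H·P̄·Hᵀ + R = [208 -375; -375 1531]
K = P̄·Hᵀ·S⁻¹ = [-56064/177823 -33942/177823; 89796/177823 18510/177823; -3300/177823 -37395/177823]
x' − x̄ = [600330/177823, -1571046/177823, -566415/177823] = K·y
y = (KᵀK)⁻¹·Kᵀ·(x' − x̄) = [-21, 17]
z = y + H·x̄ = [-21, 17] + [24, -18] = [3, -1]

z = [3, -1]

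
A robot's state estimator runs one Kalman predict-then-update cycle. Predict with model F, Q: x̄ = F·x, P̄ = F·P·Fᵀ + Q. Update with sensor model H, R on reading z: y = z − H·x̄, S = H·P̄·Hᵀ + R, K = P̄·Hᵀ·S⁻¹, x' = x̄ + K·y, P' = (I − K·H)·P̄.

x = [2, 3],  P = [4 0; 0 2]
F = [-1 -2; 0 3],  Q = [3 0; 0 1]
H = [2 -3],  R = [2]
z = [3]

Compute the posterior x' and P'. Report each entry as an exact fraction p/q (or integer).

x' = [20/377, -333/377]
P' = [1299/377 822/377; 822/377 602/377]

x̄ = F·x = [-8, 9]
P̄ = F·P·Fᵀ + Q = [15 -12; -12 19]
y = z − H·x̄ = [46]
S = H·P̄·Hᵀ + R = [377]
K = P̄·Hᵀ·S⁻¹ = [66/377; -81/377]
x' = x̄ + K·y = [20/377, -333/377]
P' = (I − K·H)·P̄ = [1299/377 822/377; 822/377 602/377]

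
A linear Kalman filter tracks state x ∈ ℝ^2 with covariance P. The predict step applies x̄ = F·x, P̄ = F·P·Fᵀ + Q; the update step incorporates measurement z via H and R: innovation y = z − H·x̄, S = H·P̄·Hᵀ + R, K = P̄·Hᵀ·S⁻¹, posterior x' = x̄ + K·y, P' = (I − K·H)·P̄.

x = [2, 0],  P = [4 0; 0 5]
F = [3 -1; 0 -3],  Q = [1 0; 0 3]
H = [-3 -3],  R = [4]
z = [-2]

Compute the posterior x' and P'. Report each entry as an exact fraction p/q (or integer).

x̄ = F·x = [6, 0]
P̄ = F·P·Fᵀ + Q = [42 15; 15 48]
y = z − H·x̄ = [16]
S = H·P̄·Hᵀ + R = [1084]
K = P̄·Hᵀ·S⁻¹ = [-171/1084; -189/1084]
x' = x̄ + K·y = [942/271, -756/271]
P' = (I − K·H)·P̄ = [16287/1084 -16059/1084; -16059/1084 16311/1084]

x' = [942/271, -756/271]
P' = [16287/1084 -16059/1084; -16059/1084 16311/1084]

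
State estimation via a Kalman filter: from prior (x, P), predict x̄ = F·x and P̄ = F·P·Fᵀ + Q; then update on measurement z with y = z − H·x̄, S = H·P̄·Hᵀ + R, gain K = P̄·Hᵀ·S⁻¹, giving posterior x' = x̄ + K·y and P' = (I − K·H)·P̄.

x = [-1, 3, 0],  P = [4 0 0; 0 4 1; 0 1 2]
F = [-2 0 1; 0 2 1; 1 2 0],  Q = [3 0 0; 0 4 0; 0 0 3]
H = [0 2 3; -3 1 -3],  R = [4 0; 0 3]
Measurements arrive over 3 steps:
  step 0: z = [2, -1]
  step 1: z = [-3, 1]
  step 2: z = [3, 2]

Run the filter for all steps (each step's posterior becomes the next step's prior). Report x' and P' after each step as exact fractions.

step 0: x' = [32259/66194, 27095/33097, 5414/33097], P' = [332183/66194 148185/33097 -104916/33097; 148185/33097 155352/33097 -95268/33097; -104916/33097 -95268/33097 72524/33097]
step 1: x' = [1771297025/1689526557, 206347750/563175519, -686932627/563175519], P' = [11827775665/3379053114 1661223250/563175519 -1264477810/563175519; 1661223250/563175519 593292752/187725173 -364959368/187725173; -1264477810/563175519 -364959368/187725173 305872780/187725173]
step 2: x' = [-292184816725159/118805204736198, -15023890492987/19800867456033, 89742245355751/59402602368099], P' = [415484448265499/118805204736198 58437770937134/19800867456033 -133179396080138/59402602368099; 58437770937134/19800867456033 20889379752064/6600289152011 -38497399990216/19800867456033; -133179396080138/59402602368099 -38497399990216/19800867456033 96609076378420/59402602368099]

step 0: x̄ = F·x = [2, 6, 5]
step 0: P̄ = F·P·Fᵀ + Q = [21 4 -6; 4 26 18; -6 18 23]
step 0: y = z − H·x̄ = [-25, 14]
step 0: S = H·P̄·Hᵀ + R = [531 -179; -179 185]
step 0: K = P̄·Hᵀ·S⁻¹ = [-9189/66194 -23561/66194; 6225/33097 -1133/33097; 6759/33097 636/33097]
step 0: x' = x̄ + K·y = [32259/66194, 27095/33097, 5414/33097]
step 0: P' = (I − K·H)·P̄ = [332183/66194 148185/33097 -104916/33097; 148185/33097 155352/33097 -95268/33097; -104916/33097 -95268/33097 72524/33097]
step 1: x̄ = F·x = [-26845/33097, 59604/33097, 140639/66194]
step 1: P̄ = F·P·Fᵀ + Q = [1255845/33097 -500920/33097 -1220375/33097; -500920/33097 445248/33097 622326/33097; -1220375/33097 622326/33097 2959061/66194]
step 1: y = z − H·x̄ = [-858915/66194, 207833/66194]
step 1: S = H·P̄·Hᵀ + R = [45394133/66194 -606723/66194; -606723/66194 4935465/66194]
step 1: K = P̄·Hᵀ·S⁻¹ = [-235493465/1126351038 -918462305/3379053114; 22926850/187725173 26947606/563175519; 46924901/187725173 -18099898/563175519]
step 1: x' = x̄ + K·y = [1771297025/1689526557, 206347750/563175519, -686932627/563175519]
step 1: P' = (I − K·H)·P̄ = [11827775665/3379053114 1661223250/563175519 -1264477810/563175519; 1661223250/563175519 593292752/187725173 -364959368/187725173; -1264477810/563175519 -364959368/187725173 305872780/187725173]
step 2: x̄ = F·x = [-5603391931/1689526557, -274237127/563175519, 3009383525/1689526557]
step 2: P̄ = F·P·Fᵀ + Q = [46650719741/1689526557 -5388075248/563175519 -42125156719/1689526557; -5388075248/563175519 1970107008/187725173 6987725506/563175519; -42125156719/1689526557 6987725506/563175519 104551371151/3379053114]
step 2: y = z − H·x̄ = [-771382714/563175519, -397806747/187725173]
step 2: S = H·P̄·Hᵀ + R = [177715832647/375450346 -4843779701/375450346; -4843779701/375450346 28020147779/375450346]
step 2: K = P̄·Hᵀ·S⁻¹ = [-8151927102935/39601734912066 -10750038076985/39601734912066; 820339878478/6600289152011 316336268382/6600289152011; 4903569099497/19800867456033 -642360096166/19800867456033]
step 2: x' = x̄ + K·y = [-292184816725159/118805204736198, -15023890492987/19800867456033, 89742245355751/59402602368099]
step 2: P' = (I − K·H)·P̄ = [415484448265499/118805204736198 58437770937134/19800867456033 -133179396080138/59402602368099; 58437770937134/19800867456033 20889379752064/6600289152011 -38497399990216/19800867456033; -133179396080138/59402602368099 -38497399990216/19800867456033 96609076378420/59402602368099]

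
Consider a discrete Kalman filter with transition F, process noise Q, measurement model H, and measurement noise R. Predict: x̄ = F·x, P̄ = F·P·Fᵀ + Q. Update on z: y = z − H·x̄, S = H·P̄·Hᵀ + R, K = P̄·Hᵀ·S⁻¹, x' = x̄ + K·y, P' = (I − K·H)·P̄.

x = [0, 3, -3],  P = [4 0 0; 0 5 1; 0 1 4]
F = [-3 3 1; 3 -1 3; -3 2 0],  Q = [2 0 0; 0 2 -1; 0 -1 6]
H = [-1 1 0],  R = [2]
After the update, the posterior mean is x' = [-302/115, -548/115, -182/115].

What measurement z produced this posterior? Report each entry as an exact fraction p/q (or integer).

z = [-2]

x̄ = F·x = [6, -12, 6]
P̄ = F·P·Fᵀ + Q = [93 -31 68; -31 73 -41; 68 -41 62]
S = H·P̄·Hᵀ + R = [230]
K = P̄·Hᵀ·S⁻¹ = [-62/115; 52/115; -109/230]
x' − x̄ = [-992/115, 832/115, -872/115] = K·y
y = (KᵀK)⁻¹·Kᵀ·(x' − x̄) = [16]
z = y + H·x̄ = [16] + [-18] = [-2]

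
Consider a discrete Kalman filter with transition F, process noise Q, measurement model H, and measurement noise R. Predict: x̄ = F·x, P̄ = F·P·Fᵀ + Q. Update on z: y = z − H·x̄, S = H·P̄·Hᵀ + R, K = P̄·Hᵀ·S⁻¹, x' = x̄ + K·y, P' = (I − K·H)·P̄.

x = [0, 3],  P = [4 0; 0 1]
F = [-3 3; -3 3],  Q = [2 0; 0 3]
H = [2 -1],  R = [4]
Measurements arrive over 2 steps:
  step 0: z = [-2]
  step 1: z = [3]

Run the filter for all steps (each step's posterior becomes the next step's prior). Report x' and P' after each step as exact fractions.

step 0: x' = [1/60, 13/10], P' = [419/60 107/10; 107/10 93/5]
step 1: x' = [3346/1053, 385/117], P' = [7057/1053 1198/117; 1198/117 232/13]

step 0: x̄ = F·x = [9, 9]
step 0: P̄ = F·P·Fᵀ + Q = [47 45; 45 48]
step 0: y = z − H·x̄ = [-11]
step 0: S = H·P̄·Hᵀ + R = [60]
step 0: K = P̄·Hᵀ·S⁻¹ = [49/60; 7/10]
step 0: x' = x̄ + K·y = [1/60, 13/10]
step 0: P' = (I − K·H)·P̄ = [419/60 107/10; 107/10 93/5]
step 1: x̄ = F·x = [77/20, 77/20]
step 1: P̄ = F·P·Fᵀ + Q = [793/20 753/20; 753/20 813/20]
step 1: y = z − H·x̄ = [-17/20]
step 1: S = H·P̄·Hᵀ + R = [1053/20]
step 1: K = P̄·Hᵀ·S⁻¹ = [833/1053; 77/117]
step 1: x' = x̄ + K·y = [3346/1053, 385/117]
step 1: P' = (I − K·H)·P̄ = [7057/1053 1198/117; 1198/117 232/13]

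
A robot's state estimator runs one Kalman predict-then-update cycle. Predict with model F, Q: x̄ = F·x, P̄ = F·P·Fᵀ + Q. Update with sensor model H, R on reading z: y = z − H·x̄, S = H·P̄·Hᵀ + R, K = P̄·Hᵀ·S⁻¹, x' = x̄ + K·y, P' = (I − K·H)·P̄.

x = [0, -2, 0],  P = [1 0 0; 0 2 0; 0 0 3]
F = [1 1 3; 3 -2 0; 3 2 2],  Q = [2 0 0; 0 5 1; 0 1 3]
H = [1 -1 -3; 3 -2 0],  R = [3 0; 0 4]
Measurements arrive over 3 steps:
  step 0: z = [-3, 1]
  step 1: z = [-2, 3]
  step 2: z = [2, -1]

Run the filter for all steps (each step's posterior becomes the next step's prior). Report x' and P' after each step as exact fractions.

step 0: x' = [32997/12884, 87789/25768, 17667/25768], P' = [83695/19326 233459/38652 -17123/38652; 233459/38652 723967/77304 -71119/77304; -17123/38652 -71119/77304 36079/77304]
step 1: x' = [877660113/465058757, 568361500/465058757, 843146159/930117514], P' = [1044502264/465058757 1392705886/465058757 -85594030/465058757; 1392705886/465058757 2273559052/465058757 -251492404/465058757; -85594030/465058757 -251492404/465058757 205314325/465058757]
step 2: x' = [12427213618267/7818341206065, 1704663173762/601410862005, -24295418506472/23455023618195], P' = [5837168216328/2606113735355 597478340018/200470287335 -1405978787698/7818341206065; 597478340018/200470287335 974064323619/200470287335 -320399141303/601410862005; -1405978787698/7818341206065 -320399141303/601410862005 10299785492093/23455023618195]

step 0: x̄ = F·x = [-2, 4, -4]
step 0: P̄ = F·P·Fᵀ + Q = [32 -1 25; -1 22 2; 25 2 32]
step 0: y = z − H·x̄ = [-9, 15]
step 0: S = H·P̄·Hᵀ + R = [209 -68; -68 392]
step 0: K = P̄·Hᵀ·S⁻¹ = [-1225/9663 8813/38652; -3641/19326 -11795/77304; -5947/19326 9875/77304]
step 0: x' = x̄ + K·y = [32997/12884, 87789/25768, 17667/25768]
step 0: P' = (I − K·H)·P̄ = [83695/19326 233459/38652 -17123/38652; 233459/38652 723967/77304 -71119/77304; -17123/38652 -71119/77304 36079/77304]
step 1: x̄ = F·x = [25848/3221, 5601/6442, 204447/12884]
step 1: P̄ = F·P·Fᵀ + Q = [229964/9663 17728/9663 169070/3221; 17728/9663 86549/9663 11394/3221; 169070/3221 11394/3221 909019/6442]
step 1: y = z − H·x̄ = [495383/12884, -62280/3221]
step 1: S = H·P̄·Hᵀ + R = [19487269/19326 -3585448/9663; -3585448/9663 2241788/9663]
step 1: K = P̄·Hᵀ·S⁻¹ = [-30473844/465058757 87023755/465058757; -42125318/465058757 -184500223/930117514; -150014867/465058757 123101359/930117514]
step 1: x' = x̄ + K·y = [877660113/465058757, 568361500/465058757, 843146159/930117514]
step 1: P' = (I − K·H)·P̄ = [1044502264/465058757 1392705886/465058757 -85594030/465058757; 1392705886/465058757 2273559052/465058757 -251492404/465058757; -85594030/465058757 -251492404/465058757 205314325/465058757]
step 2: x̄ = F·x = [5421481703/930117514, 1496257339/465058757, 4612849498/465058757]
step 2: P̄ = F·P·Fᵀ + Q = [6858900923/465058757 717702728/465058757 12922566714/465058757; 717702728/465058757 4107579737/465058757 1263748361/465058757; 12922566714/465058757 1263748361/465058757 34384593195/465058757]
step 2: y = z − H·x̄ = [27108364991/930117514, -11209533267/930117514]
step 2: S = H·P̄·Hᵀ + R = [250434680112/465058757 -83517261657/465058757; -83517261657/465058757 71408229547/465058757]
step 2: K = P̄·Hᵀ·S⁻¹ = [-524071416208/7818341206065 494266952129/2606113735355; -56186842298/601410862005 -38923406796/200470287335; -7540575442852/23455023618195 1028110327696/7818341206065]
step 2: x' = x̄ + K·y = [12427213618267/7818341206065, 1704663173762/601410862005, -24295418506472/23455023618195]
step 2: P' = (I − K·H)·P̄ = [5837168216328/2606113735355 597478340018/200470287335 -1405978787698/7818341206065; 597478340018/200470287335 974064323619/200470287335 -320399141303/601410862005; -1405978787698/7818341206065 -320399141303/601410862005 10299785492093/23455023618195]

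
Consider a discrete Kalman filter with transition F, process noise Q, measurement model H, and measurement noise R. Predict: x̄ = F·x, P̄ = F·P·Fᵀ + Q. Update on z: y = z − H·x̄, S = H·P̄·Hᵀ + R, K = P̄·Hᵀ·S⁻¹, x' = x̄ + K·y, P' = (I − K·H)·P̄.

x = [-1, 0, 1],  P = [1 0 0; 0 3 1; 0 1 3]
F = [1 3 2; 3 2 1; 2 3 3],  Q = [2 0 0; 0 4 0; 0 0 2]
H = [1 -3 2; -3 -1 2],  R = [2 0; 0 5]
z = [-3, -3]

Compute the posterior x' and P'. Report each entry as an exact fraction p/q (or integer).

x̄ = F·x = [1, -2, 1]
P̄ = F·P·Fᵀ + Q = [54 34 62; 34 32 42; 62 42 78]
y = z − H·x̄ = [-12, -4]
S = H·P̄·Hᵀ + R = [196 -66; -66 127]
K = P̄·Hᵀ·S⁻¹ = [1225/5134 -1137/2567; -253/10268 -2087/5134; 1733/5134 -1005/2567]
x' = x̄ + K·y = [-235/2567, -201/2567, -3811/2567]
P' = (I − K·H)·P̄ = [10204/2567 16953/2567 20940/2567; 16953/2567 62721/5134 38501/2567; 20940/2567 38501/2567 48148/2567]

x' = [-235/2567, -201/2567, -3811/2567]
P' = [10204/2567 16953/2567 20940/2567; 16953/2567 62721/5134 38501/2567; 20940/2567 38501/2567 48148/2567]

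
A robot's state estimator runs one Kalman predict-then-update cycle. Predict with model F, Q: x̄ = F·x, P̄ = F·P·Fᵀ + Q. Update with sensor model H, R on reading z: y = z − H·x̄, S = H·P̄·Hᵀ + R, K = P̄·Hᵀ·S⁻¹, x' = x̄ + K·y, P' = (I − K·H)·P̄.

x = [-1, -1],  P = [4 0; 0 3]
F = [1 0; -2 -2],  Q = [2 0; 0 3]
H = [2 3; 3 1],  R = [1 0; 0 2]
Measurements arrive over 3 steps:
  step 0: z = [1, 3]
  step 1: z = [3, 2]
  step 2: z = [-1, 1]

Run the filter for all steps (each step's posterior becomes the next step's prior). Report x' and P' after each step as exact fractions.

step 0: x' = [6615/6431, -2122/6431], P' = [2330/6431 -1846/6431; -1846/6431 2136/6431]
step 1: x' = [2090293/3251933, 1589325/3251933], P' = [1032520/3251933 -793096/3251933; -793096/3251933 941426/3251933]
step 2: x' = [1099475757/1615610431, -1362900822/1615610431], P' = [511602470/1615610431 -392954826/1615610431; -392954826/1615610431 466877044/1615610431]

step 0: x̄ = F·x = [-1, 4]
step 0: P̄ = F·P·Fᵀ + Q = [6 -8; -8 31]
step 0: y = z − H·x̄ = [-9, 2]
step 0: S = H·P̄·Hᵀ + R = [208 41; 41 39]
step 0: K = P̄·Hᵀ·S⁻¹ = [-878/6431 2572/6431; 2716/6431 -1701/6431]
step 0: x' = x̄ + K·y = [6615/6431, -2122/6431]
step 0: P' = (I − K·H)·P̄ = [2330/6431 -1846/6431; -1846/6431 2136/6431]
step 1: x̄ = F·x = [6615/6431, -8986/6431]
step 1: P̄ = F·P·Fᵀ + Q = [15192/6431 -968/6431; -968/6431 22389/6431]
step 1: y = z − H·x̄ = [33021/6431, 2003/6431]
step 1: S = H·P̄·Hᵀ + R = [257084/6431 147671/6431; 147671/6431 166171/6431]
step 1: K = P̄·Hᵀ·S⁻¹ = [-314248/3251933 1152232/3251933; 1238086/3251933 -718931/3251933]
step 1: x' = x̄ + K·y = [2090293/3251933, 1589325/3251933]
step 1: P' = (I − K·H)·P̄ = [1032520/3251933 -793096/3251933; -793096/3251933 941426/3251933]
step 2: x̄ = F·x = [2090293/3251933, -7359236/3251933]
step 2: P̄ = F·P·Fᵀ + Q = [7536386/3251933 -478848/3251933; -478848/3251933 11306815/3251933]
step 2: y = z − H·x̄ = [14645189/3251933, 4340290/3251933]
step 2: S = H·P̄·Hᵀ + R = [129412636/3251933 73871433/3251933; 73871433/3251933 82765067/3251933]
step 2: K = P̄·Hᵀ·S⁻¹ = [-155659538/1615610431 570926292/1615610431; 614721480/1615610431 -355993717/1615610431]
step 2: x' = x̄ + K·y = [1099475757/1615610431, -1362900822/1615610431]
step 2: P' = (I − K·H)·P̄ = [511602470/1615610431 -392954826/1615610431; -392954826/1615610431 466877044/1615610431]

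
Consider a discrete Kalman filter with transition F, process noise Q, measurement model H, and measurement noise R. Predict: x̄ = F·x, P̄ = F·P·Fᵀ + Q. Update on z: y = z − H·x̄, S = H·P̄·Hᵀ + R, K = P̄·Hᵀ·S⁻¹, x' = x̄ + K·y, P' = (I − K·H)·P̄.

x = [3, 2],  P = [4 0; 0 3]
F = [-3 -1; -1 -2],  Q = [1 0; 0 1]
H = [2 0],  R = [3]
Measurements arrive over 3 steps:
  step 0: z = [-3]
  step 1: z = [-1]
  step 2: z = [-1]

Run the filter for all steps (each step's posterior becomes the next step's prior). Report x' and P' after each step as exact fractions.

step 0: x̄ = F·x = [-11, -7]
step 0: P̄ = F·P·Fᵀ + Q = [40 18; 18 17]
step 0: y = z − H·x̄ = [19]
step 0: S = H·P̄·Hᵀ + R = [163]
step 0: K = P̄·Hᵀ·S⁻¹ = [80/163; 36/163]
step 0: x' = x̄ + K·y = [-273/163, -457/163]
step 0: P' = (I − K·H)·P̄ = [120/163 54/163; 54/163 1475/163]
step 1: x̄ = F·x = [1276/163, 1187/163]
step 1: P̄ = F·P·Fᵀ + Q = [3042/163 3688/163; 3688/163 6399/163]
step 1: y = z − H·x̄ = [-2715/163]
step 1: S = H·P̄·Hᵀ + R = [12657/163]
step 1: K = P̄·Hᵀ·S⁻¹ = [2028/4219; 7376/12657]
step 1: x' = x̄ + K·y = [-752/4219, -10229/4219]
step 1: P' = (I − K·H)·P̄ = [3042/4219 3688/4219; 3688/4219 163109/12657]
step 2: x̄ = F·x = [12485/4219, 21210/4219]
step 2: P̄ = F·P·Fᵀ + Q = [324284/12657 431044/12657; 431044/12657 718475/12657]
step 2: y = z − H·x̄ = [-29189/4219]
step 2: S = H·P̄·Hᵀ + R = [1335107/12657]
step 2: K = P̄·Hᵀ·S⁻¹ = [648568/1335107; 862088/1335107]
step 2: x' = x̄ + K·y = [-536203/1335107, 747602/1335107]
step 2: P' = (I − K·H)·P̄ = [972852/1335107 1293132/1335107; 1293132/1335107 17069233/1335107]

step 0: x' = [-273/163, -457/163], P' = [120/163 54/163; 54/163 1475/163]
step 1: x' = [-752/4219, -10229/4219], P' = [3042/4219 3688/4219; 3688/4219 163109/12657]
step 2: x' = [-536203/1335107, 747602/1335107], P' = [972852/1335107 1293132/1335107; 1293132/1335107 17069233/1335107]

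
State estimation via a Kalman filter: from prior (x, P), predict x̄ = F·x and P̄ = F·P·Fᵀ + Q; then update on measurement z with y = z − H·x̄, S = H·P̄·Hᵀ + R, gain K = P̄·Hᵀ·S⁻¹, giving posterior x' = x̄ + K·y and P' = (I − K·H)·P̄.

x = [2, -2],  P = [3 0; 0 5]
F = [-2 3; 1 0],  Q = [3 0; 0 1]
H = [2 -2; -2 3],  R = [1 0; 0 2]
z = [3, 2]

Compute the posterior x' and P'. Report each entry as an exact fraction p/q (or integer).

x̄ = F·x = [-10, 2]
P̄ = F·P·Fᵀ + Q = [60 -6; -6 4]
y = z − H·x̄ = [27, -24]
S = H·P̄·Hᵀ + R = [305 -324; -324 350]
K = P̄·Hᵀ·S⁻¹ = [744/887 339/887; 388/887 420/887]
x' = x̄ + K·y = [3082/887, 2170/887]
P' = (I − K·H)·P̄ = [1794/887 1422/887; 1422/887 1228/887]

x' = [3082/887, 2170/887]
P' = [1794/887 1422/887; 1422/887 1228/887]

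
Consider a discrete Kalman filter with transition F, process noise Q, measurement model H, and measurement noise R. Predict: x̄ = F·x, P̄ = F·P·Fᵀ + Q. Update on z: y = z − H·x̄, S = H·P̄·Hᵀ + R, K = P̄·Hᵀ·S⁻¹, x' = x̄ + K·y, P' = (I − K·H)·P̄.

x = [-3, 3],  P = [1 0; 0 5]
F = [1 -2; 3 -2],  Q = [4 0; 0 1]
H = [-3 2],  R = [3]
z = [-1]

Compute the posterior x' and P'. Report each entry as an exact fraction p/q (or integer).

x̄ = F·x = [-9, -15]
P̄ = F·P·Fᵀ + Q = [25 23; 23 30]
y = z − H·x̄ = [2]
S = H·P̄·Hᵀ + R = [72]
K = P̄·Hᵀ·S⁻¹ = [-29/72; -1/8]
x' = x̄ + K·y = [-353/36, -61/4]
P' = (I − K·H)·P̄ = [959/72 155/8; 155/8 231/8]

x' = [-353/36, -61/4]
P' = [959/72 155/8; 155/8 231/8]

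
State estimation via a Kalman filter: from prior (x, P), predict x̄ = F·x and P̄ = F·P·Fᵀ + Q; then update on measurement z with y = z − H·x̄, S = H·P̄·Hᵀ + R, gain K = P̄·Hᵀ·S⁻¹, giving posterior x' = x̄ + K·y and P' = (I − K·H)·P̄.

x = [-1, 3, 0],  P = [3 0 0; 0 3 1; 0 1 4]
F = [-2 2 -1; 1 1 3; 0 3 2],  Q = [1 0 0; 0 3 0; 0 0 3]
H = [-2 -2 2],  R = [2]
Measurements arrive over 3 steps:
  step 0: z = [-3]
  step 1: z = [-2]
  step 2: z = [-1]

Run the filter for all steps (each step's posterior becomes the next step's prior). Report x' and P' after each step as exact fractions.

step 0: x̄ = F·x = [8, 2, 9]
step 0: P̄ = F·P·Fᵀ + Q = [25 -7 11; -7 51 44; 11 44 58]
step 0: y = z − H·x̄ = [-1]
step 0: S = H·P̄·Hᵀ + R = [42]
step 0: K = P̄·Hᵀ·S⁻¹ = [-1/3; 0; 1/7]
step 0: x' = x̄ + K·y = [25/3, 2, 62/7]
step 0: P' = (I − K·H)·P̄ = [61/3 -7 13; -7 51 44; 13 44 400/7]
step 1: x̄ = F·x = [-452/21, 775/21, 166/7]
step 1: P̄ = F·P·Fᵀ + Q = [5785/21 397/21 1580/7; 397/21 19249/21 6894/7; 1580/7 6894/7 8530/7]
step 1: y = z − H·x̄ = [-56/3]
step 1: S = H·P̄·Hᵀ + R = [334/3]
step 1: K = P̄·Hᵀ·S⁻¹ = [-206/167; 148/167; 24/167]
step 1: x' = x̄ + K·y = [1756/1169, 23803/1169, 24586/1169]
step 1: P' = (I − K·H)·P̄ = [123997/1169 164377/1169 286932/1169; 164377/1169 969309/1169 1134722/1169; 286932/1169 1134722/1169 1421822/1169]
step 2: x̄ = F·x = [19508/1169, 99317/1169, 120581/1169]
step 2: P̄ = F·P·Fᵀ + Q = [1090039/1169 1090244/1169 1972942/1169; 1090244/1169 22751889/1169 24987796/1169; 1972942/1169 24987796/1169 28031240/1169]
step 2: y = z − H·x̄ = [-4681/1169]
step 2: S = H·P̄·Hᵀ + R = [531058/1169]
step 2: K = P̄·Hᵀ·S⁻¹ = [-207341/265529; 1145663/265529; 1070502/265529]
step 2: x' = x̄ + K·y = [5261337/265529, 17971510/265529, 23102423/265529]
step 2: P' = (I − K·H)·P̄ = [174043101/265529 654043818/265529 827879578/265529; 654043818/265529 2922325847/265529 3577515328/265529; 827879578/265529 3577515328/265529 4406465408/265529]

step 0: x' = [25/3, 2, 62/7], P' = [61/3 -7 13; -7 51 44; 13 44 400/7]
step 1: x' = [1756/1169, 23803/1169, 24586/1169], P' = [123997/1169 164377/1169 286932/1169; 164377/1169 969309/1169 1134722/1169; 286932/1169 1134722/1169 1421822/1169]
step 2: x' = [5261337/265529, 17971510/265529, 23102423/265529], P' = [174043101/265529 654043818/265529 827879578/265529; 654043818/265529 2922325847/265529 3577515328/265529; 827879578/265529 3577515328/265529 4406465408/265529]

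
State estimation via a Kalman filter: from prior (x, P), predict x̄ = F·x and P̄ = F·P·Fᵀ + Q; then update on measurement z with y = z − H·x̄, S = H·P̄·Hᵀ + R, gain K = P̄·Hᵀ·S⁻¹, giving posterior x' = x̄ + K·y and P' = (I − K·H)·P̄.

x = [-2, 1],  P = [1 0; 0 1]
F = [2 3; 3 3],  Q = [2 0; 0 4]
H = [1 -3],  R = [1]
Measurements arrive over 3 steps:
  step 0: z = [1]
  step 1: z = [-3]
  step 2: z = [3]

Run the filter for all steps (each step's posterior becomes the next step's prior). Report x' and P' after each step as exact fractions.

step 0: x' = [43/62, -15/124], P' = [240/31 165/62; 165/62 127/124]
step 1: x' = [4031/6012, 2453/2004], P' = [315793/42084 36553/14028; 36553/14028 4743/4676]
step 2: x' = [16984265/55726442, -49643121/55726442], P' = [418318001/55726442 145255365/55726442; 145255365/55726442 56539607/55726442]

step 0: x̄ = F·x = [-1, -3]
step 0: P̄ = F·P·Fᵀ + Q = [15 15; 15 22]
step 0: y = z − H·x̄ = [-7]
step 0: S = H·P̄·Hᵀ + R = [124]
step 0: K = P̄·Hᵀ·S⁻¹ = [-15/62; -51/124]
step 0: x' = x̄ + K·y = [43/62, -15/124]
step 0: P' = (I − K·H)·P̄ = [240/31 165/62; 165/62 127/124]
step 1: x̄ = F·x = [127/124, 213/124]
step 1: P̄ = F·P·Fᵀ + Q = [9191/124 11853/124; 11853/124 16219/124]
step 1: y = z − H·x̄ = [35/31]
step 1: S = H·P̄·Hᵀ + R = [21042/31]
step 1: K = P̄·Hᵀ·S⁻¹ = [-3296/10521; -3067/7014]
step 1: x' = x̄ + K·y = [4031/6012, 2453/2004]
step 1: P' = (I − K·H)·P̄ = [315793/42084 36553/14028; 36553/14028 4743/4676]
step 2: x̄ = F·x = [30139/6012, 5695/1002]
step 2: P̄ = F·P·Fᵀ + Q = [3047431/42084 653971/7014; 653971/7014 298251/2338]
step 2: y = z − H·x̄ = [90407/6012]
step 2: S = H·P̄·Hᵀ + R = [27863221/42084]
step 2: K = P̄·Hᵀ·S⁻¹ = [-8724047/27863221; -12181728/27863221]
step 2: x' = x̄ + K·y = [16984265/55726442, -49643121/55726442]
step 2: P' = (I − K·H)·P̄ = [418318001/55726442 145255365/55726442; 145255365/55726442 56539607/55726442]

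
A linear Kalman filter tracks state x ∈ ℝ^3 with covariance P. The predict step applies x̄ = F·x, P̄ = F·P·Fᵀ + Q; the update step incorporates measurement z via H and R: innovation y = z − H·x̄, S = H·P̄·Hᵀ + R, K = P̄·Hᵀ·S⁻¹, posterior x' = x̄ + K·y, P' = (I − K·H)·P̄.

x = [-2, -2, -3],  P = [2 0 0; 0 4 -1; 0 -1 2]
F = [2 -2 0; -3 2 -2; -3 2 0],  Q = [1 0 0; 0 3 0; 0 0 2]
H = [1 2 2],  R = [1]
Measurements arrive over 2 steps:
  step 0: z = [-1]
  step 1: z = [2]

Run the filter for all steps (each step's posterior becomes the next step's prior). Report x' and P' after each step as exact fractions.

step 0: x' = [1995/446, 209/223, -814/223], P' = [2125/446 -11/223 -544/223; -11/223 569/223 -526/223; -544/223 -526/223 828/223]
step 1: x' = [160873/127936, 522427/127936, -477883/127936], P' = [390881/127936 73347/127936 -282819/127936; 73347/127936 575433/127936 -592009/127936; -282819/127936 -592009/127936 752265/127936]

step 0: x̄ = F·x = [0, 8, 2]
step 0: P̄ = F·P·Fᵀ + Q = [25 -32 -28; -32 53 38; -28 38 36]
step 0: y = z − H·x̄ = [-21]
step 0: S = H·P̄·Hᵀ + R = [446]
step 0: K = P̄·Hᵀ·S⁻¹ = [-95/446; 75/223; 60/223]
step 0: x' = x̄ + K·y = [1995/446, 209/223, -814/223]
step 0: P' = (I − K·H)·P̄ = [2125/446 -11/223 -544/223; -11/223 569/223 -526/223; -544/223 -526/223 828/223]
step 1: x̄ = F·x = [1577/223, -1893/446, -5149/446]
step 1: P̄ = F·P·Fᵀ + Q = [6837/223 -8689/223 -8761/223; -8689/223 27263/446 21621/446; -8761/223 21621/446 24833/446]
step 1: y = z − H·x̄ = [5911/223]
step 1: S = H·P̄·Hᵀ + R = [127936/223]
step 1: K = P̄·Hᵀ·S⁻¹ = [-28063/127936; 40195/127936; 37693/127936]
step 1: x' = x̄ + K·y = [160873/127936, 522427/127936, -477883/127936]
step 1: P' = (I − K·H)·P̄ = [390881/127936 73347/127936 -282819/127936; 73347/127936 575433/127936 -592009/127936; -282819/127936 -592009/127936 752265/127936]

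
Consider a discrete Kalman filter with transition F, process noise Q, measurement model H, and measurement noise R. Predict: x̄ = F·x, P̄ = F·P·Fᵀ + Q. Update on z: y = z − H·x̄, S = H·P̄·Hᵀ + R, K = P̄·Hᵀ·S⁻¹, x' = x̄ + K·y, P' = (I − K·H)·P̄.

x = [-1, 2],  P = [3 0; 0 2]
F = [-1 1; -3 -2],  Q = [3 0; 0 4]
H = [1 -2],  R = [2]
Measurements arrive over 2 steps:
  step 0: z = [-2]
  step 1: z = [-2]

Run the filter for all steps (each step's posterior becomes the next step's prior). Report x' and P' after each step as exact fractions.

step 0: x' = [226/73, 5/2], P' = [582/73 4; 4 5/2]
step 1: x' = [21544/23497, 32810/23497], P' = [299110/70491 153112/70491; 153112/70491 113434/70491]

step 0: x̄ = F·x = [3, -1]
step 0: P̄ = F·P·Fᵀ + Q = [8 5; 5 39]
step 0: y = z − H·x̄ = [-7]
step 0: S = H·P̄·Hᵀ + R = [146]
step 0: K = P̄·Hᵀ·S⁻¹ = [-1/73; -1/2]
step 0: x' = x̄ + K·y = [226/73, 5/2]
step 0: P' = (I − K·H)·P̄ = [582/73 4; 4 5/2]
step 1: x̄ = F·x = [-87/146, -1043/73]
step 1: P̄ = F·P·Fᵀ + Q = [799/146 1089/73; 1089/73 9764/73]
step 1: y = z − H·x̄ = [-4377/146]
step 1: S = H·P̄·Hᵀ + R = [70491/146]
step 1: K = P̄·Hᵀ·S⁻¹ = [-3557/70491; -36878/70491]
step 1: x' = x̄ + K·y = [21544/23497, 32810/23497]
step 1: P' = (I − K·H)·P̄ = [299110/70491 153112/70491; 153112/70491 113434/70491]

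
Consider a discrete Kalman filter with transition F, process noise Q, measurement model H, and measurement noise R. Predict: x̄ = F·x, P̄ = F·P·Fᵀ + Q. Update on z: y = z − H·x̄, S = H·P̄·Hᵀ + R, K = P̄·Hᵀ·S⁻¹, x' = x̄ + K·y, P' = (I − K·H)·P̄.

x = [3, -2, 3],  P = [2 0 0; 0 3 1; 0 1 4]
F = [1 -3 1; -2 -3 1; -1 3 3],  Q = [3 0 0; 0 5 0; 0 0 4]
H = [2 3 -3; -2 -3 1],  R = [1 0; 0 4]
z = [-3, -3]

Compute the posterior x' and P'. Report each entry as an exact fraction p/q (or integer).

x' = [1641132/220151, -626301/220151, 689580/220151]
P' = [1855346/220151 -1151731/220151 87563/220151; -1151731/220151 928053/220151 169901/220151; 87563/220151 169901/220151 263893/220151]

x̄ = F·x = [12, 3, 0]
P̄ = F·P·Fᵀ + Q = [30 21 -23; 21 38 -17; -23 -17 87]
y = z − H·x̄ = [-36, 30]
S = H·P̄·Hᵀ + R = [2080 -1363; -1363 999]
K = P̄·Hᵀ·S⁻¹ = [-7190/220151 -41984/220151; -29006/220151 -77699/220151; -106850/220151 -105234/220151]
x' = x̄ + K·y = [1641132/220151, -626301/220151, 689580/220151]
P' = (I − K·H)·P̄ = [1855346/220151 -1151731/220151 87563/220151; -1151731/220151 928053/220151 169901/220151; 87563/220151 169901/220151 263893/220151]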